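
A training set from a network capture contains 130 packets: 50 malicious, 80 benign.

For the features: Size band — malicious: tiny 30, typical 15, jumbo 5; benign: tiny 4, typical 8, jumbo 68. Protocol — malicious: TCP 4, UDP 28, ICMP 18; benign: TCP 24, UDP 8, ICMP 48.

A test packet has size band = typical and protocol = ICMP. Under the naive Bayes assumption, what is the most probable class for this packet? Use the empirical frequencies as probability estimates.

malicious

malicious: (50/130) × (15/50) × (18/50) ≈ 0.0415385
benign: (80/130) × (8/80) × (48/80) ≈ 0.0369231
Highest score → malicious.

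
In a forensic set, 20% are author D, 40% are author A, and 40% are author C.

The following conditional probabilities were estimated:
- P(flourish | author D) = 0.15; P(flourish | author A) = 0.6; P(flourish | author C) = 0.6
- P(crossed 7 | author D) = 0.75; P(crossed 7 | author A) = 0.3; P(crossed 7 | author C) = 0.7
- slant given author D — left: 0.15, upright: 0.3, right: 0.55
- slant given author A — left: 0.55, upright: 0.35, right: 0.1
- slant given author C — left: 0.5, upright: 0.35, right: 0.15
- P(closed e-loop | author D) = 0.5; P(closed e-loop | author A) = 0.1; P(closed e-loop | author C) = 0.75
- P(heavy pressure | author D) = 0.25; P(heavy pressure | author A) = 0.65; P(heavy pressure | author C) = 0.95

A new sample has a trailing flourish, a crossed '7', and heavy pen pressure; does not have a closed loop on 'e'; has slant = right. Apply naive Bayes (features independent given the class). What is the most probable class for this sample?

author D: 0.2 × 0.15 × 0.75 × 0.55 × (1−0.5) × 0.25 = 0.001546875
author A: 0.4 × 0.6 × 0.3 × 0.1 × (1−0.1) × 0.65 = 0.004212
author C: 0.4 × 0.6 × 0.7 × 0.15 × (1−0.75) × 0.95 = 0.005985
Highest score → author C.

author C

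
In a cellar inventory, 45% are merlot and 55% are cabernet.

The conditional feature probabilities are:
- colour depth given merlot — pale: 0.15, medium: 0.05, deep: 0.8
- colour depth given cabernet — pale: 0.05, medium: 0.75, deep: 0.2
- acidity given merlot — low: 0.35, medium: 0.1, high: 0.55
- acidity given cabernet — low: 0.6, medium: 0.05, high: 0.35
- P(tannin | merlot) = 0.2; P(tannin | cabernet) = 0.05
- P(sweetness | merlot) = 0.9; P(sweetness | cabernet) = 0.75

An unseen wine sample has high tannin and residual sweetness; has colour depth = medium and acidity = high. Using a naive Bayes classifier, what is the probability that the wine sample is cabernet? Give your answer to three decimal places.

merlot: 0.45 × 0.05 × 0.55 × 0.2 × 0.9 = 0.0022275
cabernet: 0.55 × 0.75 × 0.35 × 0.05 × 0.75 = 0.0054140625
P(cabernet | x) = 0.0054140625 / 0.0076415625 ≈ 0.709

0.709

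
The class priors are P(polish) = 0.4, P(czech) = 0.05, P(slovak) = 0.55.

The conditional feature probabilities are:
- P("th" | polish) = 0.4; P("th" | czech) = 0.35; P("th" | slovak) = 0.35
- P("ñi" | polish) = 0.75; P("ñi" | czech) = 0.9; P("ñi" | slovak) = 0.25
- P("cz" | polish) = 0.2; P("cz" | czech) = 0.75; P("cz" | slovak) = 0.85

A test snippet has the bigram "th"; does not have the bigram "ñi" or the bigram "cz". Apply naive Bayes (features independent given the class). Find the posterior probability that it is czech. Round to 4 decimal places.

0.0081

polish: 0.4 × 0.4 × (1−0.75) × (1−0.2) = 0.032
czech: 0.05 × 0.35 × (1−0.9) × (1−0.75) = 0.0004375
slovak: 0.55 × 0.35 × (1−0.25) × (1−0.85) = 0.02165625
P(czech | x) = 0.0004375 / 0.05409375 ≈ 0.0081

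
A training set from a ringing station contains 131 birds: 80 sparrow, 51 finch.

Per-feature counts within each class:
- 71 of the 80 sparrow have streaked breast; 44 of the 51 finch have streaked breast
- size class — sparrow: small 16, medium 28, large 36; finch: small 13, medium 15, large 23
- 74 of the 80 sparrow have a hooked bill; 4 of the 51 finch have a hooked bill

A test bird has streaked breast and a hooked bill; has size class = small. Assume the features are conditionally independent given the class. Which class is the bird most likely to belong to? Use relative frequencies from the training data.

sparrow

sparrow: (80/131) × (71/80) × (16/80) × (74/80) ≈ 0.100267
finch: (51/131) × (44/51) × (13/51) × (4/51) ≈ 0.00671497
Highest score → sparrow.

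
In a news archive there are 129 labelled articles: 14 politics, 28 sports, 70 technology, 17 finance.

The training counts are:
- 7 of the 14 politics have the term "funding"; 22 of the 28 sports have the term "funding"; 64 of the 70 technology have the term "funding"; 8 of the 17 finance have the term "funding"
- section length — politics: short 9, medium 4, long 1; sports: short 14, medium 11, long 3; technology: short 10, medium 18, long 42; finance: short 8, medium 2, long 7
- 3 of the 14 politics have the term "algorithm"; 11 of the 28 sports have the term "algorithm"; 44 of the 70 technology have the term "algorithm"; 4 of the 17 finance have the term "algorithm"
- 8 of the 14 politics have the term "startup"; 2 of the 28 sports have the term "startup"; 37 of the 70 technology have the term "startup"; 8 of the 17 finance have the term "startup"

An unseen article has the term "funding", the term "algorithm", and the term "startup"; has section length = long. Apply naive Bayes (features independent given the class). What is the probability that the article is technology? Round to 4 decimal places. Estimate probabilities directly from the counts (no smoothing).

0.9629

politics: (14/129) × (7/14) × (1/14) × (3/14) × (8/14) ≈ 0.000474608
sports: (28/129) × (22/28) × (3/28) × (11/28) × (2/28) ≈ 0.000512747
technology: (70/129) × (64/70) × (42/70) × (44/70) × (37/70) ≈ 0.0989008
finance: (17/129) × (8/17) × (7/17) × (4/17) × (8/17) ≈ 0.00282749
P(technology | x) = 0.0989008 / 0.102715645 ≈ 0.9629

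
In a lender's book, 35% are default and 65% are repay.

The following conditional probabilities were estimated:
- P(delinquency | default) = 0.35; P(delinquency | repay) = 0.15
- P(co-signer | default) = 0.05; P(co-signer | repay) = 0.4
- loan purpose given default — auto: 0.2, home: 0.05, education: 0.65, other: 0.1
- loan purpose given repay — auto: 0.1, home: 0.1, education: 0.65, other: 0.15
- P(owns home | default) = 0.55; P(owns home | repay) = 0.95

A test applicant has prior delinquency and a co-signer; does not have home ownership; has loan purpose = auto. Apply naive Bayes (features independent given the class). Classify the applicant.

default

default: 0.35 × 0.35 × 0.05 × 0.2 × (1−0.55) = 0.00055125
repay: 0.65 × 0.15 × 0.4 × 0.1 × (1−0.95) = 0.000195
Highest score → default.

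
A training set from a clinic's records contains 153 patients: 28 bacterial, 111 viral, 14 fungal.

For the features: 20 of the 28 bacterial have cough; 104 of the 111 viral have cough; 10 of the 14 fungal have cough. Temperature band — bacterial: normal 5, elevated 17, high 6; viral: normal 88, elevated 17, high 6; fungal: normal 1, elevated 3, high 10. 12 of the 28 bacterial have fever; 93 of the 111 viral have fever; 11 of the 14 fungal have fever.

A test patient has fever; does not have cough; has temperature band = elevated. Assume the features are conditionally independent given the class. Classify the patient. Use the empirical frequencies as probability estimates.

bacterial

bacterial: (28/153) × (8/28) × (17/28) × (12/28) ≈ 0.0136054
viral: (111/153) × (7/111) × (17/111) × (93/111) ≈ 0.00587074
fungal: (14/153) × (4/14) × (3/14) × (11/14) ≈ 0.00440176
Highest score → bacterial.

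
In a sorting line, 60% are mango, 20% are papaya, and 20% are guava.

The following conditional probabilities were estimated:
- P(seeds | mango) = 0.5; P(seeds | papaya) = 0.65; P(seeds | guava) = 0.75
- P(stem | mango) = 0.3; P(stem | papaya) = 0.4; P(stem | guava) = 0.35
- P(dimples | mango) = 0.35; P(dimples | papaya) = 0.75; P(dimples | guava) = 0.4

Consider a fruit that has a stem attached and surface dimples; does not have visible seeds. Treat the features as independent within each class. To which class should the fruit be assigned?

mango: 0.6 × (1−0.5) × 0.3 × 0.35 = 0.0315
papaya: 0.2 × (1−0.65) × 0.4 × 0.75 = 0.021
guava: 0.2 × (1−0.75) × 0.35 × 0.4 = 0.007
Highest score → mango.

mango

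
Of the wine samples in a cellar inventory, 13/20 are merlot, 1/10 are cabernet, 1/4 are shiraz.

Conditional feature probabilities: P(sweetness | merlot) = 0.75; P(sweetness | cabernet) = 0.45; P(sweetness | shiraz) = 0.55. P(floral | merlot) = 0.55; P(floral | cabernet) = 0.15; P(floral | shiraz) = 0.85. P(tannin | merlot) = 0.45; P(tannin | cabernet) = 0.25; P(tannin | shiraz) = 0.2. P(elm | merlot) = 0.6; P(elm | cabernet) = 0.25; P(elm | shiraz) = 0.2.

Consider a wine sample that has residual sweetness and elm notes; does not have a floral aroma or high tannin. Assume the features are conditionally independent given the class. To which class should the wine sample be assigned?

merlot

merlot: 0.65 × 0.75 × (1−0.55) × (1−0.45) × 0.6 = 0.07239375
cabernet: 0.1 × 0.45 × (1−0.15) × (1−0.25) × 0.25 = 0.007171875
shiraz: 0.25 × 0.55 × (1−0.85) × (1−0.2) × 0.2 = 0.0033
Highest score → merlot.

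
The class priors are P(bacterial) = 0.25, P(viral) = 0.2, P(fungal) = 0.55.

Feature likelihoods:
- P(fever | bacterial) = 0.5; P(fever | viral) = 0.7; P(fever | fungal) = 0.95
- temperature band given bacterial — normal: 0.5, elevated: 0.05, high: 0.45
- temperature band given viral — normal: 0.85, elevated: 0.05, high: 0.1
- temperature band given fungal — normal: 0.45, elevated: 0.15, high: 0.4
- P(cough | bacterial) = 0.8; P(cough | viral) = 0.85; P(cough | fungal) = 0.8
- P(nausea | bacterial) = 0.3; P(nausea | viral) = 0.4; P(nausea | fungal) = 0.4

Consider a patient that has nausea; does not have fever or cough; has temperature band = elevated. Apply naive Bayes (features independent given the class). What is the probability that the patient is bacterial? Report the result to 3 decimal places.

0.424

bacterial: 0.25 × (1−0.5) × 0.05 × (1−0.8) × 0.3 = 0.000375
viral: 0.2 × (1−0.7) × 0.05 × (1−0.85) × 0.4 = 0.00018
fungal: 0.55 × (1−0.95) × 0.15 × (1−0.8) × 0.4 = 0.00033
P(bacterial | x) = 0.000375 / 0.000885 ≈ 0.424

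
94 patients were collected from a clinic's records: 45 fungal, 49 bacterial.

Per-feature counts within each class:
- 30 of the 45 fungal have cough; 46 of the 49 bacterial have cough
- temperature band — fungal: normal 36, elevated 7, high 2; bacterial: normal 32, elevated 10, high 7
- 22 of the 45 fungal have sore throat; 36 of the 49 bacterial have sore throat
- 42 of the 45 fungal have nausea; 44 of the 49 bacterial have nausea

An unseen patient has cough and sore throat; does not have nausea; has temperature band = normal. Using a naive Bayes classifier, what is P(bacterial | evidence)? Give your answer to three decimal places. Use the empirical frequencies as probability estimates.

fungal: (45/94) × (30/45) × (36/45) × (22/45) × (3/45) ≈ 0.00832151
bacterial: (49/94) × (46/49) × (32/49) × (36/49) × (5/49) ≈ 0.0239588
P(bacterial | x) = 0.0239588 / 0.03228031 ≈ 0.742

0.742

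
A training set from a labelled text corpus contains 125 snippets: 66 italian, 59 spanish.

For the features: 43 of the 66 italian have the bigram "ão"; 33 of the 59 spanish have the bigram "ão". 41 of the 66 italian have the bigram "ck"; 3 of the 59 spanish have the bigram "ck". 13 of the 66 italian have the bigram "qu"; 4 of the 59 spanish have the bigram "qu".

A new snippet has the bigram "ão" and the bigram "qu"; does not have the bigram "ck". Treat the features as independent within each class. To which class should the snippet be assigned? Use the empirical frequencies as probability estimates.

italian: (66/125) × (43/66) × (25/66) × (13/66) ≈ 0.0256657
spanish: (59/125) × (33/59) × (56/59) × (4/59) ≈ 0.0169882
Highest score → italian.

italian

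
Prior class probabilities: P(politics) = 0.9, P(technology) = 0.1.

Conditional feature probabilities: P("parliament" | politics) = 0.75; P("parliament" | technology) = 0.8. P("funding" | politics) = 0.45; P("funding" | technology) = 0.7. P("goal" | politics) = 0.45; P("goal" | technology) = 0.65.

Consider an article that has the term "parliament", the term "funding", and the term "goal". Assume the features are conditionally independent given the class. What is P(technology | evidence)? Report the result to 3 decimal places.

politics: 0.9 × 0.75 × 0.45 × 0.45 = 0.1366875
technology: 0.1 × 0.8 × 0.7 × 0.65 = 0.0364
P(technology | x) = 0.0364 / 0.1730875 ≈ 0.210

0.210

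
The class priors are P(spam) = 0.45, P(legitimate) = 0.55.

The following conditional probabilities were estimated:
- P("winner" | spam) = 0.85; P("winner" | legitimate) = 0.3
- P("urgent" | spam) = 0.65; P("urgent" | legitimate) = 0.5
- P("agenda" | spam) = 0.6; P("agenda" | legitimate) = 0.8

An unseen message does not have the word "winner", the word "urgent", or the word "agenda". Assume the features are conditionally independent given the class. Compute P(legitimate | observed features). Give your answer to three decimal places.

spam: 0.45 × (1−0.85) × (1−0.65) × (1−0.6) = 0.00945
legitimate: 0.55 × (1−0.3) × (1−0.5) × (1−0.8) = 0.0385
P(legitimate | x) = 0.0385 / 0.04795 ≈ 0.803

0.803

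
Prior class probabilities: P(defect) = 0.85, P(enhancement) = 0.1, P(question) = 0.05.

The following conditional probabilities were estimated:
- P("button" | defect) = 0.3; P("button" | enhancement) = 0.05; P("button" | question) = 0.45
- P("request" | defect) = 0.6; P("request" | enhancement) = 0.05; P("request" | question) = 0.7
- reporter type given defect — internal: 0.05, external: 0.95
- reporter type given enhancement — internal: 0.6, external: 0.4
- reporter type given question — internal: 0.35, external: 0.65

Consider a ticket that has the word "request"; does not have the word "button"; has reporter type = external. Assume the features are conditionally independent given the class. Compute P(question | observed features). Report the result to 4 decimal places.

defect: 0.85 × (1−0.3) × 0.6 × 0.95 = 0.33915
enhancement: 0.1 × (1−0.05) × 0.05 × 0.4 = 0.0019
question: 0.05 × (1−0.45) × 0.7 × 0.65 = 0.0125125
P(question | x) = 0.0125125 / 0.3535625 ≈ 0.0354

0.0354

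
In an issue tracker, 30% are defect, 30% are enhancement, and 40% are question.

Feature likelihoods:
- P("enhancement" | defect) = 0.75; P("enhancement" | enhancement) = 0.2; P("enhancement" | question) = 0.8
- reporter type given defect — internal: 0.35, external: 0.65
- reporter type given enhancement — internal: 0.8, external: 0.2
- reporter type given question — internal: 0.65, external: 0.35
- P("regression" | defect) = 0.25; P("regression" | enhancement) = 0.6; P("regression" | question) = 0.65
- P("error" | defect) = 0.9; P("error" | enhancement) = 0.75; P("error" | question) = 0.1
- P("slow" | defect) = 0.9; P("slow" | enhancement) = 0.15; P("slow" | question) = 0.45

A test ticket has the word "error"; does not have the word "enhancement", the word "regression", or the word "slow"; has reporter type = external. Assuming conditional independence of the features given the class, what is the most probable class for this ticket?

defect: 0.3 × (1−0.75) × 0.65 × (1−0.25) × 0.9 × (1−0.9) = 0.003290625
enhancement: 0.3 × (1−0.2) × 0.2 × (1−0.6) × 0.75 × (1−0.15) = 0.01224
question: 0.4 × (1−0.8) × 0.35 × (1−0.65) × 0.1 × (1−0.45) = 0.000539
Highest score → enhancement.

enhancement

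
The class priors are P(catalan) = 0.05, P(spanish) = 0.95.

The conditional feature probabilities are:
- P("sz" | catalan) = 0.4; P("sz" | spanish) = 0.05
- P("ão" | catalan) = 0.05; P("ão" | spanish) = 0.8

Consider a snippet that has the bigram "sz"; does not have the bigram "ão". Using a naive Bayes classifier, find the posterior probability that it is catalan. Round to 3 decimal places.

0.667

catalan: 0.05 × 0.4 × (1−0.05) = 0.019
spanish: 0.95 × 0.05 × (1−0.8) = 0.0095
P(catalan | x) = 0.019 / 0.0285 ≈ 0.667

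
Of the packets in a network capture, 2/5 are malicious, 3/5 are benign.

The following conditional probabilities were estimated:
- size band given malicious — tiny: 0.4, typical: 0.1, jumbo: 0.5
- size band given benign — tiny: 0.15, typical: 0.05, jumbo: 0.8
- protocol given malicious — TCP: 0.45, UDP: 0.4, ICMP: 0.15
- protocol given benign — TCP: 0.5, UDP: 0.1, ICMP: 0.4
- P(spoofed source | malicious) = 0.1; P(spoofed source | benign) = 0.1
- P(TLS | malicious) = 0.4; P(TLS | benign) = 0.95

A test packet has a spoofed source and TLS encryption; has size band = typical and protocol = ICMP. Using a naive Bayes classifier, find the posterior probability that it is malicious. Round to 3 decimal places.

0.174

malicious: 0.4 × 0.1 × 0.15 × 0.1 × 0.4 = 0.00024
benign: 0.6 × 0.05 × 0.4 × 0.1 × 0.95 = 0.00114
P(malicious | x) = 0.00024 / 0.00138 ≈ 0.174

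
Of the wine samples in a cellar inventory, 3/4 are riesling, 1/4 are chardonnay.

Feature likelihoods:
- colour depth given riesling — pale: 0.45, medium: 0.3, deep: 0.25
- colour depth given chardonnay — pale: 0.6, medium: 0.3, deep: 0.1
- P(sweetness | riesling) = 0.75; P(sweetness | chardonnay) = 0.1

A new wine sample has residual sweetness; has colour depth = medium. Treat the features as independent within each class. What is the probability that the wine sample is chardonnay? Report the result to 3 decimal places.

0.043

riesling: 0.75 × 0.3 × 0.75 = 0.16875
chardonnay: 0.25 × 0.3 × 0.1 = 0.0075
P(chardonnay | x) = 0.0075 / 0.17625 ≈ 0.043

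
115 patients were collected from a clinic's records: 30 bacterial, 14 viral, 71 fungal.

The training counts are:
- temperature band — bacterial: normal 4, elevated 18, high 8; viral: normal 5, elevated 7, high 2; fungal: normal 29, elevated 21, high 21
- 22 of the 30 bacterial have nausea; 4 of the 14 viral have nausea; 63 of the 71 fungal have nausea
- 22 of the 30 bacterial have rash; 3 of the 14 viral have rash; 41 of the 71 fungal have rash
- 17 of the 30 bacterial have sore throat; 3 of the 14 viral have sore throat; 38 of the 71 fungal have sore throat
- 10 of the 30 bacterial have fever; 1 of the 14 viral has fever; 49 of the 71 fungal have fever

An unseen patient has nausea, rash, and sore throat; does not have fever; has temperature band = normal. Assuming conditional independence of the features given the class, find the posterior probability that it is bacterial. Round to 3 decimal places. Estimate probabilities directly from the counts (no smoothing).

0.243

bacterial: (30/115) × (4/30) × (22/30) × (22/30) × (17/30) × (20/30) ≈ 0.00706645
viral: (14/115) × (5/14) × (4/14) × (3/14) × (3/14) × (13/14) ≈ 0.000529671
fungal: (71/115) × (29/71) × (63/71) × (41/71) × (38/71) × (22/71) ≈ 0.0214288
P(bacterial | x) = 0.00706645 / 0.029024921 ≈ 0.243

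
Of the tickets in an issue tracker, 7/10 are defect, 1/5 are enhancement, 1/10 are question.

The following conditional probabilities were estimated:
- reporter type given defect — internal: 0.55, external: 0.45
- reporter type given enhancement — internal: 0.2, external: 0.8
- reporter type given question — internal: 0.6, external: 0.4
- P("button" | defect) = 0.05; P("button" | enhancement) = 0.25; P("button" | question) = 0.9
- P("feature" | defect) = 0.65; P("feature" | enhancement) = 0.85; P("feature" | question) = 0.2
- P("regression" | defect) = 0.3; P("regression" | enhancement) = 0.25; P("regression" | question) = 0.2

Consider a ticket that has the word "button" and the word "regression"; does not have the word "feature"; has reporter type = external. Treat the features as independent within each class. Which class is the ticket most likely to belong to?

defect: 0.7 × 0.45 × 0.05 × (1−0.65) × 0.3 = 0.00165375
enhancement: 0.2 × 0.8 × 0.25 × (1−0.85) × 0.25 = 0.0015
question: 0.1 × 0.4 × 0.9 × (1−0.2) × 0.2 = 0.00576
Highest score → question.

question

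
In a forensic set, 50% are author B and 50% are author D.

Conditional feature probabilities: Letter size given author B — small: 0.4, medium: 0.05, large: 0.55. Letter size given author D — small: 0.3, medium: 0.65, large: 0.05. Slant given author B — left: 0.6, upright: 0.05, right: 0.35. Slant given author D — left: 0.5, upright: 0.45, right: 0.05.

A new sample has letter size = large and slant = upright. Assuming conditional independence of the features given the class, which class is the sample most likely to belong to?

author B

author B: 0.5 × 0.55 × 0.05 = 0.01375
author D: 0.5 × 0.05 × 0.45 = 0.01125
Highest score → author B.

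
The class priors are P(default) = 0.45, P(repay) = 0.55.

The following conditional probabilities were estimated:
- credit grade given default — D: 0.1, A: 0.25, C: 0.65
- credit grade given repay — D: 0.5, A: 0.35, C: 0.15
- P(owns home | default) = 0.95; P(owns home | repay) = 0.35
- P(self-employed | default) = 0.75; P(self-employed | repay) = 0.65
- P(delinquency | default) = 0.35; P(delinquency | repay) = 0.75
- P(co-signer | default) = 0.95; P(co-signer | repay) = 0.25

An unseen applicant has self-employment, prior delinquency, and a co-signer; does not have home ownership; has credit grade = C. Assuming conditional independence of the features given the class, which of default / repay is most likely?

default: 0.45 × 0.65 × (1−0.95) × 0.75 × 0.35 × 0.95 = 0.003647109375
repay: 0.55 × 0.15 × (1−0.35) × 0.65 × 0.75 × 0.25 = 0.006535546875
Highest score → repay.

repay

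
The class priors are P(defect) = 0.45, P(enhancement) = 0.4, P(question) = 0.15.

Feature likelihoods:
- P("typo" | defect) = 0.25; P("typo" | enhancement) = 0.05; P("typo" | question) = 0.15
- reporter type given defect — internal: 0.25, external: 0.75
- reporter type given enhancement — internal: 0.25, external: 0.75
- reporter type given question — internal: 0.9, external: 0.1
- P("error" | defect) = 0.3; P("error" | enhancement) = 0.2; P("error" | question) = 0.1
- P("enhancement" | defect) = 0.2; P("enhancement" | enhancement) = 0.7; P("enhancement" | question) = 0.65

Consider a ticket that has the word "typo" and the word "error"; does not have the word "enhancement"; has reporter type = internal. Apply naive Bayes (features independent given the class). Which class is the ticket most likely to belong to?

defect: 0.45 × 0.25 × 0.25 × 0.3 × (1−0.2) = 0.00675
enhancement: 0.4 × 0.05 × 0.25 × 0.2 × (1−0.7) = 0.0003
question: 0.15 × 0.15 × 0.9 × 0.1 × (1−0.65) = 0.00070875
Highest score → defect.

defect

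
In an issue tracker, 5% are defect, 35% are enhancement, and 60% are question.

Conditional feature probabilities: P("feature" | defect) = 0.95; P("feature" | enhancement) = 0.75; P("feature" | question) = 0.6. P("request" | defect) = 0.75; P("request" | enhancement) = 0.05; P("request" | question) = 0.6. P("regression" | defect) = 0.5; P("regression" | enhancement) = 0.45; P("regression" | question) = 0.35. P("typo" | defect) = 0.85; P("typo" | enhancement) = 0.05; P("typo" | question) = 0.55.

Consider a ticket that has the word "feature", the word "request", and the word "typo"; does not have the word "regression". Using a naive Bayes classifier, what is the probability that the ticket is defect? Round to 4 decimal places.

0.1633

defect: 0.05 × 0.95 × 0.75 × (1−0.5) × 0.85 = 0.015140625
enhancement: 0.35 × 0.75 × 0.05 × (1−0.45) × 0.05 = 0.0003609375
question: 0.6 × 0.6 × 0.6 × (1−0.35) × 0.55 = 0.07722
P(defect | x) = 0.015140625 / 0.0927215625 ≈ 0.1633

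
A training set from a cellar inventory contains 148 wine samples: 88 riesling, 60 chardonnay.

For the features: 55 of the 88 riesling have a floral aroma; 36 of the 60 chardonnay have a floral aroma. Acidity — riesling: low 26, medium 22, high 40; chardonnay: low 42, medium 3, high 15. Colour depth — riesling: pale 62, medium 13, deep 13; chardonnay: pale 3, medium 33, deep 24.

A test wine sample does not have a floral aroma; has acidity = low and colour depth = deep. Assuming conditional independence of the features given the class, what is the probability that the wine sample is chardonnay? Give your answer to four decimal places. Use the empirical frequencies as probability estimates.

riesling: (88/148) × (33/88) × (26/88) × (13/88) ≈ 0.00973203
chardonnay: (60/148) × (24/60) × (42/60) × (24/60) ≈ 0.0454054
P(chardonnay | x) = 0.0454054 / 0.05513743 ≈ 0.8235

0.8235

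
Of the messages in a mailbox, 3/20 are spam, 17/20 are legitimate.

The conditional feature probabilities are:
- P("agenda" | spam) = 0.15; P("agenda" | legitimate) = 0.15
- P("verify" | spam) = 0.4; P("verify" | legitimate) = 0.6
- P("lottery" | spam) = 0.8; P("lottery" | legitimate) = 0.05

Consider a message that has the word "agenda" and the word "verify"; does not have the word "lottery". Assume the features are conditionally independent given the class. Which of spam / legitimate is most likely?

spam: 0.15 × 0.15 × 0.4 × (1−0.8) = 0.0018
legitimate: 0.85 × 0.15 × 0.6 × (1−0.05) = 0.072675
Highest score → legitimate.

legitimate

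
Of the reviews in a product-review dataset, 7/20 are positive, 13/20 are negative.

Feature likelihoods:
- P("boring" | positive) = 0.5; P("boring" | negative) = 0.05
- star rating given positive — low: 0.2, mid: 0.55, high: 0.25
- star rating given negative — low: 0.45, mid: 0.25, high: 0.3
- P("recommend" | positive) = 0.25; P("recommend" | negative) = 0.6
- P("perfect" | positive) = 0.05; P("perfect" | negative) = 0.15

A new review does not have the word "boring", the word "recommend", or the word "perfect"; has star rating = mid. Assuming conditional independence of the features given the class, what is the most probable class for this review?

positive

positive: 0.35 × (1−0.5) × 0.55 × (1−0.25) × (1−0.05) = 0.068578125
negative: 0.65 × (1−0.05) × 0.25 × (1−0.6) × (1−0.15) = 0.0524875
Highest score → positive.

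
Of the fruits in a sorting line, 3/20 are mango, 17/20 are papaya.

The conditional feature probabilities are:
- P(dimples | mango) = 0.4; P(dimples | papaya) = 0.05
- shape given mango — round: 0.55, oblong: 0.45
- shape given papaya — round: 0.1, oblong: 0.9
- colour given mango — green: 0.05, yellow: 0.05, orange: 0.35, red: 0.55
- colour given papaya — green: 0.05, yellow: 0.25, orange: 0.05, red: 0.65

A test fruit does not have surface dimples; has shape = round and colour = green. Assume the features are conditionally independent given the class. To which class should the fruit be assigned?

mango: 0.15 × (1−0.4) × 0.55 × 0.05 = 0.002475
papaya: 0.85 × (1−0.05) × 0.1 × 0.05 = 0.0040375
Highest score → papaya.

papaya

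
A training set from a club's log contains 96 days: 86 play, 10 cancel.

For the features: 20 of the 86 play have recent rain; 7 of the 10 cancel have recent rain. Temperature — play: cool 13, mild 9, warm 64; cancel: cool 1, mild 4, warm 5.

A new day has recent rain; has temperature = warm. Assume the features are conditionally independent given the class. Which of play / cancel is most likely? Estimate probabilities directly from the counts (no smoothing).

play: (86/96) × (20/86) × (64/86) ≈ 0.155039
cancel: (10/96) × (7/10) × (5/10) ≈ 0.0364583
Highest score → play.

play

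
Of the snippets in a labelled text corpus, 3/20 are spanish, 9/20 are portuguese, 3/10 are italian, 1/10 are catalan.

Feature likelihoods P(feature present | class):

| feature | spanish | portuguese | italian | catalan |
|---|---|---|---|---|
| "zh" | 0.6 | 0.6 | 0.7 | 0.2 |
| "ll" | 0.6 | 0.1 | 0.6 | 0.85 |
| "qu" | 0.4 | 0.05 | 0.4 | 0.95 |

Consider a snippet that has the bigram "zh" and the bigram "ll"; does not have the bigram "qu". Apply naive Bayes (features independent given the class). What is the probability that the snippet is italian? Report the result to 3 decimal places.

0.562

spanish: 0.15 × 0.6 × 0.6 × (1−0.4) = 0.0324
portuguese: 0.45 × 0.6 × 0.1 × (1−0.05) = 0.02565
italian: 0.3 × 0.7 × 0.6 × (1−0.4) = 0.0756
catalan: 0.1 × 0.2 × 0.85 × (1−0.95) = 0.00085
P(italian | x) = 0.0756 / 0.1345 ≈ 0.562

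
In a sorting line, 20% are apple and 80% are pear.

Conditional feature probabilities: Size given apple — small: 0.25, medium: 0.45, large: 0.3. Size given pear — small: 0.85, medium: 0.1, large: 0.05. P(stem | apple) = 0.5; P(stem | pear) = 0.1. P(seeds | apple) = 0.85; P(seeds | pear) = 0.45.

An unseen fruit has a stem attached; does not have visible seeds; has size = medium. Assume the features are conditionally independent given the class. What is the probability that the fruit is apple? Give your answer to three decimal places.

0.605

apple: 0.2 × 0.45 × 0.5 × (1−0.85) = 0.00675
pear: 0.8 × 0.1 × 0.1 × (1−0.45) = 0.0044
P(apple | x) = 0.00675 / 0.01115 ≈ 0.605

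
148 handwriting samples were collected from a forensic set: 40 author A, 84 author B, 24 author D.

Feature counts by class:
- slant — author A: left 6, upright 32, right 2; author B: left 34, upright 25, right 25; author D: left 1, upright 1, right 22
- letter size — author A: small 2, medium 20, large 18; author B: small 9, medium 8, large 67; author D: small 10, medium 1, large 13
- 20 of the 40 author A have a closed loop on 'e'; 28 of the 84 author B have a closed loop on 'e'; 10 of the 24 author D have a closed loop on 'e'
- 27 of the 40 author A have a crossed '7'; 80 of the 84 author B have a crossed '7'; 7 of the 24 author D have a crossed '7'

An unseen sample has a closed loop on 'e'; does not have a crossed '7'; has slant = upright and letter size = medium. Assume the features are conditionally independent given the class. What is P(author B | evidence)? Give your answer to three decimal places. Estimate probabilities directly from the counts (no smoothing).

0.014

author A: (40/148) × (32/40) × (20/40) × (20/40) × (13/40) ≈ 0.0175676
author B: (84/148) × (25/84) × (8/84) × (28/84) × (4/84) ≈ 0.000255357
author D: (24/148) × (1/24) × (1/24) × (10/24) × (17/24) ≈ 0.0000830909
P(author B | x) = 0.000255357 / 0.0179060479 ≈ 0.014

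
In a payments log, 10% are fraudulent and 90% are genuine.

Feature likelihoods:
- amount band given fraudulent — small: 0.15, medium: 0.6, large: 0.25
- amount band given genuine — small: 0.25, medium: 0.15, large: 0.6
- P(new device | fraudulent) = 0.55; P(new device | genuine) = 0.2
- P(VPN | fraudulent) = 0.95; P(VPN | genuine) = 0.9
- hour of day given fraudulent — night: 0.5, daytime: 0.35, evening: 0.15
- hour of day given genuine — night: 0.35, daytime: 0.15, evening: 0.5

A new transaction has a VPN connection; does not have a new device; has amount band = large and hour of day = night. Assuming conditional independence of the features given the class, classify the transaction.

genuine

fraudulent: 0.1 × 0.25 × (1−0.55) × 0.95 × 0.5 = 0.00534375
genuine: 0.9 × 0.6 × (1−0.2) × 0.9 × 0.35 = 0.13608
Highest score → genuine.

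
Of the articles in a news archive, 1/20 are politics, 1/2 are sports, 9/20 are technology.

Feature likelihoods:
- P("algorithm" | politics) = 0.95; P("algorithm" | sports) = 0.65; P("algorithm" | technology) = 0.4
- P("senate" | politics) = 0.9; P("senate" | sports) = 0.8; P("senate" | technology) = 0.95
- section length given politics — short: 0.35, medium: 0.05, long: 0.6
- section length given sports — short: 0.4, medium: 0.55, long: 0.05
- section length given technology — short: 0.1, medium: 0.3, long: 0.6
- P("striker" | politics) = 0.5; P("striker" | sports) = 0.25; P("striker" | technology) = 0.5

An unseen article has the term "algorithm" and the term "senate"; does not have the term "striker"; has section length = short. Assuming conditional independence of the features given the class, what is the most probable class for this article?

politics: 0.05 × 0.95 × 0.9 × 0.35 × (1−0.5) = 0.00748125
sports: 0.5 × 0.65 × 0.8 × 0.4 × (1−0.25) = 0.078
technology: 0.45 × 0.4 × 0.95 × 0.1 × (1−0.5) = 0.00855
Highest score → sports.

sports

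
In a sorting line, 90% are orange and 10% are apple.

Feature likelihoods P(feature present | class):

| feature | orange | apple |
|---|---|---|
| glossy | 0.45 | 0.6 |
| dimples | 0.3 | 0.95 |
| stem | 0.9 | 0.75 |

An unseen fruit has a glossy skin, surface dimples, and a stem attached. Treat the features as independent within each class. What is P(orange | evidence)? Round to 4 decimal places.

0.7189

orange: 0.9 × 0.45 × 0.3 × 0.9 = 0.10935
apple: 0.1 × 0.6 × 0.95 × 0.75 = 0.04275
P(orange | x) = 0.10935 / 0.1521 ≈ 0.7189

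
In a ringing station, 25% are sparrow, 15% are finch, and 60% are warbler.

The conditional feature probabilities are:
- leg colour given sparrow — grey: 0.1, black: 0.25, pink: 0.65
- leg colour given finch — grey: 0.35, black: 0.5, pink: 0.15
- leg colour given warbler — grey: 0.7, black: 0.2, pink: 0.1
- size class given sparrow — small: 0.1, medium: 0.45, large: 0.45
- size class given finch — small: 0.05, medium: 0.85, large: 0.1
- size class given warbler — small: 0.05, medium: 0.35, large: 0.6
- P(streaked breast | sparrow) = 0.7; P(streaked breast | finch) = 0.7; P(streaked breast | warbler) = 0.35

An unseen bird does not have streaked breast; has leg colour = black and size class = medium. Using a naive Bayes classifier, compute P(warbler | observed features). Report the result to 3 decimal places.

sparrow: 0.25 × 0.25 × 0.45 × (1−0.7) = 0.0084375
finch: 0.15 × 0.5 × 0.85 × (1−0.7) = 0.019125
warbler: 0.6 × 0.2 × 0.35 × (1−0.35) = 0.0273
P(warbler | x) = 0.0273 / 0.0548625 ≈ 0.498

0.498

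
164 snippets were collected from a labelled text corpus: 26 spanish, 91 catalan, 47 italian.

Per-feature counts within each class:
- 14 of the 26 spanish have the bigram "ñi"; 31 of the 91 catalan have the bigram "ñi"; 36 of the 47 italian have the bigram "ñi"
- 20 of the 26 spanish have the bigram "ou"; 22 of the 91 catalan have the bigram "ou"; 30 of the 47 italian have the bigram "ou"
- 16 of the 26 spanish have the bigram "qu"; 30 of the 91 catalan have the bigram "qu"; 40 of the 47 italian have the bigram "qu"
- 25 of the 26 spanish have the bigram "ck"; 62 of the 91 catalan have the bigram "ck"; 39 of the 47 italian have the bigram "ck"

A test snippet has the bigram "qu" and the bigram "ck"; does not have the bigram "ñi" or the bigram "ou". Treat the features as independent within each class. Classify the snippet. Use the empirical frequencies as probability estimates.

catalan

spanish: (26/164) × (12/26) × (6/26) × (16/26) × (25/26) ≈ 0.00999145
catalan: (91/164) × (60/91) × (69/91) × (30/91) × (62/91) ≈ 0.0623082
italian: (47/164) × (11/47) × (17/47) × (40/47) × (39/47) ≈ 0.0171328
Highest score → catalan.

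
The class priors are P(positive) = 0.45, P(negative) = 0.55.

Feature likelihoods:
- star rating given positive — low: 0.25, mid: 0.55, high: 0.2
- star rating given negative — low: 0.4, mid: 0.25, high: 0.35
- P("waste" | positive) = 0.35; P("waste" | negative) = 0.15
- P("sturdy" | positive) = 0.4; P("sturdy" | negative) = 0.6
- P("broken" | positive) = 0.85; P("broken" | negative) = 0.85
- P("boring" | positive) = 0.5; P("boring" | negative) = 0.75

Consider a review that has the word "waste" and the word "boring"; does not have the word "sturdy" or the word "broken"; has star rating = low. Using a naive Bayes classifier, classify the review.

positive: 0.45 × 0.25 × 0.35 × (1−0.4) × (1−0.85) × 0.5 = 0.001771875
negative: 0.55 × 0.4 × 0.15 × (1−0.6) × (1−0.85) × 0.75 = 0.001485
Highest score → positive.

positive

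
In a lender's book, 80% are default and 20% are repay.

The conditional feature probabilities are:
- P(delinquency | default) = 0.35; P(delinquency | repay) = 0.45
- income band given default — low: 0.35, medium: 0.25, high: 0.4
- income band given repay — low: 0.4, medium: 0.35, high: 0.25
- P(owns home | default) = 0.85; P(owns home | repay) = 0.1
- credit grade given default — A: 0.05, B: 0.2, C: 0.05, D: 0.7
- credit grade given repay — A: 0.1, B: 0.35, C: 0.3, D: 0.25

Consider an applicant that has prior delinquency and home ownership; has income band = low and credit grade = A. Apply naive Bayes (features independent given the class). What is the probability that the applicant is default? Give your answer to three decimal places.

default: 0.8 × 0.35 × 0.35 × 0.85 × 0.05 = 0.004165
repay: 0.2 × 0.45 × 0.4 × 0.1 × 0.1 = 0.00036
P(default | x) = 0.004165 / 0.004525 ≈ 0.920

0.920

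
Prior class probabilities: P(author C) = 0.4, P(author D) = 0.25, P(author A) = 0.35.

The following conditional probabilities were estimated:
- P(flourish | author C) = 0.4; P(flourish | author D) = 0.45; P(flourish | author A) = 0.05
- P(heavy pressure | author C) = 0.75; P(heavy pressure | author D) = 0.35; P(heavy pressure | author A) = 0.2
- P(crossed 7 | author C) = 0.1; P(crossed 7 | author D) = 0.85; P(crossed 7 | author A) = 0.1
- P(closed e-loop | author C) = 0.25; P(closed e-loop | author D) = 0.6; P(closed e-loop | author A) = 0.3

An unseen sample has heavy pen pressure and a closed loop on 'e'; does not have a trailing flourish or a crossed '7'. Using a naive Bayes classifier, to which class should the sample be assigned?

author C

author C: 0.4 × (1−0.4) × 0.75 × (1−0.1) × 0.25 = 0.0405
author D: 0.25 × (1−0.45) × 0.35 × (1−0.85) × 0.6 = 0.00433125
author A: 0.35 × (1−0.05) × 0.2 × (1−0.1) × 0.3 = 0.017955
Highest score → author C.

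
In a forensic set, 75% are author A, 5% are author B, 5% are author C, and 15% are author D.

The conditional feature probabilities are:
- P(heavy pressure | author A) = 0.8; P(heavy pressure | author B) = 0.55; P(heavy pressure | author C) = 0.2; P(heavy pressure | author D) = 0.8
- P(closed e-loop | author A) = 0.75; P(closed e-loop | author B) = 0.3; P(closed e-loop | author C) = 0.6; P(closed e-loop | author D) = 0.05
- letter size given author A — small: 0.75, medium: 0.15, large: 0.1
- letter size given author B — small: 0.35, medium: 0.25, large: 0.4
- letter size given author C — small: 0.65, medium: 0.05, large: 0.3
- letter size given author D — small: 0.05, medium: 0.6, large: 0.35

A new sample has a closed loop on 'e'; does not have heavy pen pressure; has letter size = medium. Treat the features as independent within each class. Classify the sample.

author A

author A: 0.75 × (1−0.8) × 0.75 × 0.15 = 0.016875
author B: 0.05 × (1−0.55) × 0.3 × 0.25 = 0.0016875
author C: 0.05 × (1−0.2) × 0.6 × 0.05 = 0.0012
author D: 0.15 × (1−0.8) × 0.05 × 0.6 = 0.0009
Highest score → author A.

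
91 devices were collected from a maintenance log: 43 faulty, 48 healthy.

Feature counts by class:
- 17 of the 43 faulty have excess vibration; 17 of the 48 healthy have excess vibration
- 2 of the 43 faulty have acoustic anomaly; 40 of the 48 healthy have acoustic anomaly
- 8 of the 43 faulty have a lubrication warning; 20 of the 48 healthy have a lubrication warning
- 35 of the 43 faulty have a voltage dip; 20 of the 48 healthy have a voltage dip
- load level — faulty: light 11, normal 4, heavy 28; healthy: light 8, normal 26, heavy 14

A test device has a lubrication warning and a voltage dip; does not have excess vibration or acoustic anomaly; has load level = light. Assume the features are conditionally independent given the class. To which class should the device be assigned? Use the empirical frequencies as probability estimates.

faulty: (43/91) × (26/43) × (41/43) × (8/43) × (35/43) × (11/43) ≈ 0.0105534
healthy: (48/91) × (31/48) × (8/48) × (20/48) × (20/48) × (8/48) ≈ 0.00164284
Highest score → faulty.

faulty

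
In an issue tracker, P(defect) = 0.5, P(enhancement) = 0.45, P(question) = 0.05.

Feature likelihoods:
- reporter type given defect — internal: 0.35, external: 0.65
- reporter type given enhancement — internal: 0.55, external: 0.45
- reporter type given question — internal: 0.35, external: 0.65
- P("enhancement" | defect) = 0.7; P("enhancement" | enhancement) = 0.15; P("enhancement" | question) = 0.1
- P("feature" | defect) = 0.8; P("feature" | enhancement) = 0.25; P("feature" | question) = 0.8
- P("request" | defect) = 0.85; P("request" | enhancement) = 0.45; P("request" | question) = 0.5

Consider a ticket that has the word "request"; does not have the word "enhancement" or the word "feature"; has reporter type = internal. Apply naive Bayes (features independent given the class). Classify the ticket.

defect: 0.5 × 0.35 × (1−0.7) × (1−0.8) × 0.85 = 0.008925
enhancement: 0.45 × 0.55 × (1−0.15) × (1−0.25) × 0.45 = 0.0710015625
question: 0.05 × 0.35 × (1−0.1) × (1−0.8) × 0.5 = 0.001575
Highest score → enhancement.

enhancement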